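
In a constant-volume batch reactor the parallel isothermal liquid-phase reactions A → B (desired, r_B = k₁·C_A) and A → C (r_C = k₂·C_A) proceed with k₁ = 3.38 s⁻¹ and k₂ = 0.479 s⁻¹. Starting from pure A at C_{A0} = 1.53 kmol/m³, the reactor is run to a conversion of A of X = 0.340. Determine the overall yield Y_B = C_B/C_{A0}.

C_A = C_{A0}(1−X) = 1.010 kmol/m³.
Both paths are first order in A, so the instantaneous fraction to B is constant: dC_B/d(−C_A) = k₁/(k₁+k₂) = 0.8759.
C_B = 0.8759·(C_{A0}−C_A) = 0.8759×0.5202 = 0.456 kmol/m³.
Y_B = C_B/C_{A0} = 0.4556/1.53 = 0.298.

0.298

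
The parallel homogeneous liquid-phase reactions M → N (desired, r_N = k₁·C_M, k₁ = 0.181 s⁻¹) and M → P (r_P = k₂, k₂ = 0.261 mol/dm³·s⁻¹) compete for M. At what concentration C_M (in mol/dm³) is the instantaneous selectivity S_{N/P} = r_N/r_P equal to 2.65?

3.82 mol/dm³

S_{N/P} = (k₁/k₂)·C_M ⇒ C_M = S·k₂/k₁.
= 2.65×0.261/0.181 = 3.82 mol/dm³.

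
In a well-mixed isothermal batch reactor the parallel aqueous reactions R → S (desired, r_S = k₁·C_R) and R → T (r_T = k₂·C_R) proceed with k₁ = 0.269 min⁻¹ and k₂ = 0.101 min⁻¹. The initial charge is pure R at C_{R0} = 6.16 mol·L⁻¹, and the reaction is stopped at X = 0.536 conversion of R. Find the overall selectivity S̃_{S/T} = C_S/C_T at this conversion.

2.66

C_R = C_{R0}(1−X) = 2.858 mol·L⁻¹.
Both paths are first order in R, so the instantaneous fraction to S is constant: dC_S/d(−C_R) = k₁/(k₁+k₂) = 0.7270.
C_S = 0.7270·(C_{R0}−C_R) = 0.7270×3.302 = 2.40 mol·L⁻¹.
C_T = (C_{R0}−C_R)−C_S = 0.9013 mol·L⁻¹; S̃_{S/T} = 2.400/0.9013 = 2.66.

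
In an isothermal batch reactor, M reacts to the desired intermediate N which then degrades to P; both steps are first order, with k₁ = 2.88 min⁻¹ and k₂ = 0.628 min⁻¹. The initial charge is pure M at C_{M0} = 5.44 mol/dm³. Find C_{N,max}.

3.56 mol/dm³

For a first-order series the maximum intermediate yield is C_{N,max}/C_{M0} = (k₁/k₂)^[k₂/(k₂−k₁)].
= (2.88/0.628)^(0.628/(0.628−2.88)) = (4.586)^(-0.2789) = 0.6540.
C_{N,max} = 0.6540×5.44 = 3.56 mol/dm³.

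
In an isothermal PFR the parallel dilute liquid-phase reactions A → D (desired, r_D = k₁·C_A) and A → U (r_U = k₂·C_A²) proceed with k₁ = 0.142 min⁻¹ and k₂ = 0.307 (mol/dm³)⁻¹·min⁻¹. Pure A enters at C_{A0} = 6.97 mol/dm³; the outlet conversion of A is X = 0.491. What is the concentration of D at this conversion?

C_A = C_{A0}(1−X) = 3.548 mol/dm³.
Along a PFR/batch, dC_D/dC_A = −r_D/(r_D+r_U) = −k₁/(k₁+k₂·C_A).
Integrating from C_{A0} to C_A: C_D = (0.142/0.307)·ln[(0.142+0.307·6.97)/(0.142+0.307·3.55)] = 0.4625·ln(2.282/1.231) = 0.2854 mol/dm³.

0.285 mol/dm³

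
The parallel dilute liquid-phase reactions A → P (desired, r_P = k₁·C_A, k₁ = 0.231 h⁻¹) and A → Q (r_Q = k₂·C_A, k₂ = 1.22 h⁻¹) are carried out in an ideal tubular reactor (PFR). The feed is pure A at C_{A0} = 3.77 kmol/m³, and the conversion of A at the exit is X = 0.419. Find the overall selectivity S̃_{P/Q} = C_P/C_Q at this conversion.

C_A = C_{A0}(1−X) = 2.190 kmol/m³.
Both paths are first order in A, so the instantaneous fraction to P is constant: dC_P/d(−C_A) = k₁/(k₁+k₂) = 0.1592.
C_P = 0.1592·(C_{A0}−C_A) = 0.1592×1.580 = 0.251 kmol/m³.
C_Q = (C_{A0}−C_A)−C_P = 1.328 kmol/m³; S̃_{P/Q} = 0.2515/1.328 = 0.189.

0.189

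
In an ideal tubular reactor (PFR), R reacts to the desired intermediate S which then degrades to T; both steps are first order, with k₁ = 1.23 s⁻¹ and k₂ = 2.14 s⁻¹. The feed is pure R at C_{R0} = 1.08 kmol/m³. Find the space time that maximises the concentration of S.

The intermediate peaks when r₁ = r₂, i.e. k₁e^(−k₁τ) = k₂e^(−k₂τ), giving τ_opt = ln(k₂/k₁)/(k₂−k₁).
= ln(2.14/1.23)/(2.14−1.23) = ln(1.740)/0.9100 = 0.5538/0.9100 = 0.609 s.

0.609 s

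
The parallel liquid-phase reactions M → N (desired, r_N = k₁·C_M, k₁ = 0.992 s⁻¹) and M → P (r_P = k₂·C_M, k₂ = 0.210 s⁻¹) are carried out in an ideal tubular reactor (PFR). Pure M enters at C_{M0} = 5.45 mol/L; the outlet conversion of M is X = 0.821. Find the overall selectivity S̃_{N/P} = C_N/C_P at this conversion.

C_M = C_{M0}(1−X) = 0.9756 mol/L.
Both paths are first order in M, so the instantaneous fraction to N is constant: dC_N/d(−C_M) = k₁/(k₁+k₂) = 0.8253.
C_N = 0.8253·(C_{M0}−C_M) = 0.8253×4.474 = 3.69 mol/L.
C_P = (C_{M0}−C_M)−C_N = 0.7817 mol/L; S̃_{N/P} = 3.693/0.7817 = 4.72.

4.72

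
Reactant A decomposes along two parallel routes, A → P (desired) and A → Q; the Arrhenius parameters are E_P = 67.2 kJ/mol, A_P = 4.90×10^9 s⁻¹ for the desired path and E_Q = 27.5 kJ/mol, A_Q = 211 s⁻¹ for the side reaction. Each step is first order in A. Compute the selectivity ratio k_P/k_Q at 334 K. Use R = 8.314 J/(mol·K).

Since both paths have the same order in A, the concentration cancels and S_{P/Q} = k_P/k_Q = (A_P/A_Q)·exp[(E_Q−E_P)/(RT)].
(E_Q−E_P)/(RT) = (27.5−67.2)×10³/(8.314×334) = -39700/2777 = -14.30.
k_P/k_Q = (4.90×10^9/211)·exp(-14.30) = 2.322×10^7 × 6.181×10^-7 = 14.4.
Since E_P > E_Q, raising the temperature improves selectivity toward P.

14.4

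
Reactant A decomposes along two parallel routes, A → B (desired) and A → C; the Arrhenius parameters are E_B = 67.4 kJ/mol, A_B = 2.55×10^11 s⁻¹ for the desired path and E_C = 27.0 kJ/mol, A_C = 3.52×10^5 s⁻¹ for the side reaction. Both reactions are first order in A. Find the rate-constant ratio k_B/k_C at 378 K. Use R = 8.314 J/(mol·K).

Since both paths have the same order in A, the concentration cancels and S_{B/C} = k_B/k_C = (A_B/A_C)·exp[(E_C−E_B)/(RT)].
(E_C−E_B)/(RT) = (27.0−67.4)×10³/(8.314×378) = -40400/3143 = -12.86.
k_B/k_C = (2.55×10^11/3.52×10^5)·exp(-12.86) = 7.244×10^5 × 2.612×10^-6 = 1.89.

1.89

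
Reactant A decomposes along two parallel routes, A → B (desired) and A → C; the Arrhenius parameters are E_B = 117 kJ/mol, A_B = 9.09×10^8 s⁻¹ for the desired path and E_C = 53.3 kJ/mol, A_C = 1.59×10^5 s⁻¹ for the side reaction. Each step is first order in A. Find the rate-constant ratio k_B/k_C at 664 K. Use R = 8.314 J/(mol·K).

Since both paths have the same order in A, the concentration cancels and S_{B/C} = k_B/k_C = (A_B/A_C)·exp[(E_C−E_B)/(RT)].
(E_C−E_B)/(RT) = (53.3−117)×10³/(8.314×664) = -63700/5520 = -11.54.
k_B/k_C = (9.09×10^8/1.59×10^5)·exp(-11.54) = 5717 × 9.744×10^-6 = 0.0557.
Since E_B > E_C, raising the temperature improves selectivity toward B.

0.0557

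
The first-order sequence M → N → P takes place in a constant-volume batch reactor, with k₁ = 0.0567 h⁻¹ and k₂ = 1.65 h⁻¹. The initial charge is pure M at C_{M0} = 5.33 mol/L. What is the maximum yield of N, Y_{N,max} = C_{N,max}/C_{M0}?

0.0305

Evaluating C_N at t_opt = ln(k₂/k₁)/(k₂−k₁) gives C_{N,max}/C_{M0} = (k₁/k₂)^[k₂/(k₂−k₁)].
= (0.0567/1.65)^(1.65/(1.65−0.0567)) = (0.03436)^(1.036) = 0.03048.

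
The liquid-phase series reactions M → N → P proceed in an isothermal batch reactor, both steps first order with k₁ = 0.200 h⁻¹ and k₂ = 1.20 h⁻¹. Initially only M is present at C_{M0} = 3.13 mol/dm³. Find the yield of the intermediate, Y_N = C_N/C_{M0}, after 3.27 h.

For first-order series with pure M initially, C_N(t) = k₁C_{M0}/(k₂−k₁)·(e^(−k₁t) − e^(−k₂t)).
e^(−k₁t) = e^(−0.200×3.27) = e^(−0.6540) = 0.5200; e^(−k₂t) = e^(−3.924) = 0.01976.
C_N = 0.200×3.13/(1.20−0.200) × (0.5200−0.01976) = 0.6260×0.5002 = 0.3131 mol/dm³.
Y_N = C_N/C_{M0} = 0.3131/3.13 = 0.100.

0.100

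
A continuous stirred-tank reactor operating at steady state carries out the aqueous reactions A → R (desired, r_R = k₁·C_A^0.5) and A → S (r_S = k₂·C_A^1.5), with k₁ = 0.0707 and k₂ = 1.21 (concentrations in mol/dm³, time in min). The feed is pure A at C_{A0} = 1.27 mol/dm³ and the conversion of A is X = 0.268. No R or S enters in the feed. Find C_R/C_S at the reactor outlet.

0.0629

Exit C_A = C_{A0}(1−X) = 1.27×0.732 = 0.9296 mol/dm³.
Rates in a CSTR are evaluated at the outlet concentration: r_R = 0.0707×0.9296^0.5 = 0.06817, r_S = 1.21×0.9296^1.5 = 1.085.
Overall selectivity = C_R/C_S = r_Rτ/(r_Sτ) = r_R/r_S = 0.0629.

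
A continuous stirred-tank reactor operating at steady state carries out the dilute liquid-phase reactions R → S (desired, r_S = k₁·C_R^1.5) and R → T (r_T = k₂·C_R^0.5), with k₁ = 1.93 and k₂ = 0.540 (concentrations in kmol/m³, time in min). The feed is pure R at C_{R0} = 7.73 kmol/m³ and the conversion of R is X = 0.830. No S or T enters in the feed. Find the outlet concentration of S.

5.29 kmol/m³

Exit C_R = C_{R0}(1−X) = 7.73×0.170 = 1.314 kmol/m³.
A CSTR operates uniformly at the exit composition, giving r_S = 2.907 and r_T = 0.6190 (each k·C_R^n at C_R = 1.314).
Fraction of consumed R going to S: r_S/(r_S+r_T) = 0.8245.
C_S = 0.8245·C_{R0}·X = 0.8245×7.73×0.830 = 5.29 kmol/m³.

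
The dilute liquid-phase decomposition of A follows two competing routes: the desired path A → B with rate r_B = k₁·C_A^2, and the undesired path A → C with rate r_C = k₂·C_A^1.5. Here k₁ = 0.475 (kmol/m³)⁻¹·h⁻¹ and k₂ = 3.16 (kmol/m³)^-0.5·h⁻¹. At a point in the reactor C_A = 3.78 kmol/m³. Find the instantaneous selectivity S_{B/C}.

0.292

S_{B/C} = r_B/r_C = (k₁·C_A^2)/(k₂·C_A^1.5) = (k₁/k₂)·C_A^0.5.
= (0.475×3.780^2) / (3.16×3.780^1.5) = 6.787/23.22 = 0.292.
Since the desired path is higher order in A, keeping C_A high (PFR or concentrated feed) favours B.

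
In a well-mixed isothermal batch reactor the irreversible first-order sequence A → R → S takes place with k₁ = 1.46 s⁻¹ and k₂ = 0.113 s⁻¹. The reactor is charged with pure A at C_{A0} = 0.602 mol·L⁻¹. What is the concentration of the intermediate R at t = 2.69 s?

The intermediate concentration in a first-order A→B→C sequence is C_R = k₁C_{A0}(e^(−k₁t) − e^(−k₂t))/(k₂−k₁).
e^(−k₁t) = e^(−1.46×2.69) = e^(−3.927) = 0.01969; e^(−k₂t) = e^(−0.3040) = 0.7379.
C_R = 1.46×0.602/(0.113−1.46) × (0.01969−0.7379) = (-0.6525)×(-0.7182) = 0.4686 mol·L⁻¹.

0.469 mol·L⁻¹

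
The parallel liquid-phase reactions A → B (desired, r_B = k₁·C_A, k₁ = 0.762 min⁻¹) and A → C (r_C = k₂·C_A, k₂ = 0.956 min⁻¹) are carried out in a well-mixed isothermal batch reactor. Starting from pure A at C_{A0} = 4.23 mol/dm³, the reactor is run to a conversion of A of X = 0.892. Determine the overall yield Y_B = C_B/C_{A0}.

0.396

C_A = C_{A0}(1−X) = 0.4568 mol/dm³.
Both paths are first order in A, so the instantaneous fraction to B is constant: dC_B/d(−C_A) = k₁/(k₁+k₂) = 0.4435.
C_B = 0.4435·(C_{A0}−C_A) = 0.4435×3.773 = 1.67 mol/dm³.
Y_B = C_B/C_{A0} = 1.674/4.23 = 0.396.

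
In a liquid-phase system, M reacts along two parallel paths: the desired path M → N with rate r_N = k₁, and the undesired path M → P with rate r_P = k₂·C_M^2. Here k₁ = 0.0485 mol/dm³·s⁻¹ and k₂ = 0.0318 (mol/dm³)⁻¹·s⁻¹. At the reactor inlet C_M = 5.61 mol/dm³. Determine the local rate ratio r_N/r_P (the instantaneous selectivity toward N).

S_{N/P} = r_N/r_P = (k₁)/(k₂·C_M^2) = (k₁/k₂)·C_M^-2.
= (0.0485) / (0.0318×5.610^2) = 0.04850/1.001 = 0.0485.
The undesired path is higher order in M, so low C_M (CSTR or dilute feed) favours N.

0.0485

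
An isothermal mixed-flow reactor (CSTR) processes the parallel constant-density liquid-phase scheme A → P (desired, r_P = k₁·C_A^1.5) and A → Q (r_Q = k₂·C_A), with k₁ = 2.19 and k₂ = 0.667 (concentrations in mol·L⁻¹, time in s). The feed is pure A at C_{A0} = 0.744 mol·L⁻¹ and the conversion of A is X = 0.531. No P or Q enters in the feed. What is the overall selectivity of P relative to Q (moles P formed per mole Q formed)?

1.94

Exit C_A = C_{A0}(1−X) = 0.744×0.469 = 0.3489 mol·L⁻¹.
A CSTR operates uniformly at the exit composition, giving r_P = 0.4514 and r_Q = 0.2327 (each k·C_A^n at C_A = 0.3489).
Overall selectivity = C_P/C_Q = r_Pτ/(r_Qτ) = r_P/r_Q = 1.94.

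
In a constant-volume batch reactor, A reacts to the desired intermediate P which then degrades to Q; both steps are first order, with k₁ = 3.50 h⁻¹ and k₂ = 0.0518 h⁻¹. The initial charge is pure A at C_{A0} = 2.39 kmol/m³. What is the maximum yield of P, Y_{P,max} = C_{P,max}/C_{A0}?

0.939

For a first-order series the maximum intermediate yield is C_{P,max}/C_{A0} = (k₁/k₂)^[k₂/(k₂−k₁)].
= (3.50/0.0518)^(0.0518/(0.0518−3.50)) = (67.57)^(-0.01502) = 0.9387.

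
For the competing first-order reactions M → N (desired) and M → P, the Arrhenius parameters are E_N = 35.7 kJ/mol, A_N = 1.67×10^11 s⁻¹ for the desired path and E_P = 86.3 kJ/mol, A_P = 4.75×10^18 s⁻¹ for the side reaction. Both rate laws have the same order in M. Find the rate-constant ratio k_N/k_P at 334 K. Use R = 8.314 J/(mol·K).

2.88

With equal orders, S_{N/P} = k_N/k_P = (A_N/A_P)·exp[(E_P−E_N)/(RT)].
(E_P−E_N)/(RT) = (86.3−35.7)×10³/(8.314×334) = 50600/2777 = 18.22.
k_N/k_P = (1.67×10^11/4.75×10^18)·exp(18.22) = 3.516×10^-8 × 8.197×10^7 = 2.88.
Since E_N < E_P, lowering the temperature improves selectivity toward N.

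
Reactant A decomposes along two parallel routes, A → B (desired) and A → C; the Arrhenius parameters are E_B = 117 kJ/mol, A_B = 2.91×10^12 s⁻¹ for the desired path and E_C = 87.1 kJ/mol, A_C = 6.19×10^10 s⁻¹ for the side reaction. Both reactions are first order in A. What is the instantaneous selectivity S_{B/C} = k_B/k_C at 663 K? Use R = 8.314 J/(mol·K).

Since both paths have the same order in A, the concentration cancels and S_{B/C} = k_B/k_C = (A_B/A_C)·exp[(E_C−E_B)/(RT)].
(E_C−E_B)/(RT) = (87.1−117)×10³/(8.314×663) = -29900/5512 = -5.424.
k_B/k_C = (2.91×10^12/6.19×10^10)·exp(-5.424) = 47.01 × 0.004408 = 0.207.

0.207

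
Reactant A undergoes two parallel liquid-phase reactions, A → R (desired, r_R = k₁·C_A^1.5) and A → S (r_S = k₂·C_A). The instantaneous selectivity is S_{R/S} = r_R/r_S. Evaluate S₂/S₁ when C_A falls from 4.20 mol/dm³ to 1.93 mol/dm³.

S_{R/S} = (k₁/k₂)·C_A^0.5, so S₂/S₁ = (C_{A,2}/C_{A,1})^0.5.
= (1.93/4.20)^0.5 = (0.4595)^0.5 = 0.678.

0.678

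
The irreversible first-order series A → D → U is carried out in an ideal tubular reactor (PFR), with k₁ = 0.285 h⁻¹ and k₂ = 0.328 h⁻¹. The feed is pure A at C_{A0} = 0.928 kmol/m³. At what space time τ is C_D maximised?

3.27 h

For first-order series the maximum of C_D occurs at τ_opt = ln(k₂/k₁)/(k₂−k₁).
= ln(0.328/0.285)/(0.328−0.285) = ln(1.151)/0.04300 = 0.1405/0.04300 = 3.27 h.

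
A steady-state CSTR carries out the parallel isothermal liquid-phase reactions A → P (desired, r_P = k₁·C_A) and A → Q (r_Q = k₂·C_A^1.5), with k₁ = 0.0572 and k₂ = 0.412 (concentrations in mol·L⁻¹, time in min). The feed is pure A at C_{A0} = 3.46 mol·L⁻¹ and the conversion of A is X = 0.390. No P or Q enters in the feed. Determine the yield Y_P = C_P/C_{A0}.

Exit C_A = C_{A0}(1−X) = 3.46×0.610 = 2.111 mol·L⁻¹.
In a CSTR the entire volume is at exit conditions, so r_P = 0.0572×2.111 = 0.1207 and r_Q = 0.412×2.111^1.5 = 1.263.
Fraction of consumed A going to P: r_P/(r_P+r_Q) = 0.08723.
C_P = 0.08723·C_{A0}·X = 0.08723×3.46×0.390 = 0.118 mol·L⁻¹; Y_P = C_P/C_{A0} = 0.0340.

0.0340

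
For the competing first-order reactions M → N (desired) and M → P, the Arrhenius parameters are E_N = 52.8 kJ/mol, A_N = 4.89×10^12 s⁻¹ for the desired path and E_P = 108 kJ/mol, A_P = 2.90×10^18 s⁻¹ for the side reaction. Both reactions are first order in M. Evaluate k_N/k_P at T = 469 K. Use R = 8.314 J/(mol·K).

With equal orders, S_{N/P} = k_N/k_P = (A_N/A_P)·exp[(E_P−E_N)/(RT)].
(E_P−E_N)/(RT) = (108−52.8)×10³/(8.314×469) = 55200/3899 = 14.16.
k_N/k_P = (4.89×10^12/2.90×10^18)·exp(14.16) = 1.686×10^-6 × 1.406×10^6 = 2.37.
Since E_N < E_P, lowering the temperature improves selectivity toward N.

2.37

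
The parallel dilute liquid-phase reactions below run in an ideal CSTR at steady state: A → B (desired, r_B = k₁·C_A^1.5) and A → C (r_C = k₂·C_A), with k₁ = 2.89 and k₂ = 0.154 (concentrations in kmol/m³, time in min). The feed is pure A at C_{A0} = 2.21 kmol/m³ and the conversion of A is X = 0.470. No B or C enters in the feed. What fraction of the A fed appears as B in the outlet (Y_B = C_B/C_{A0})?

0.448

Exit C_A = C_{A0}(1−X) = 2.21×0.530 = 1.171 kmol/m³.
A CSTR operates uniformly at the exit composition, giving r_B = 3.664 and r_C = 0.1804 (each k·C_A^n at C_A = 1.171).
Fraction of consumed A going to B: r_B/(r_B+r_C) = 0.9531.
C_B = 0.9531·C_{A0}·X = 0.9531×2.21×0.470 = 0.990 kmol/m³; Y_B = C_B/C_{A0} = 0.448.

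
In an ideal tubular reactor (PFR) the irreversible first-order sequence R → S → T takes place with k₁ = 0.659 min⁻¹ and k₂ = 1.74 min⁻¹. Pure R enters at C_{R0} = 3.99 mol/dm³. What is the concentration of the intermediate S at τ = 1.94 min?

0.594 mol/dm³

The intermediate concentration in a first-order A→B→C sequence is C_S = k₁C_{R0}(e^(−k₁τ) − e^(−k₂τ))/(k₂−k₁).
e^(−k₁τ) = e^(−0.659×1.94) = e^(−1.278) = 0.2785; e^(−k₂τ) = e^(−3.376) = 0.03420.
C_S = 0.659×3.99/(1.74−0.659) × (0.2785−0.03420) = 2.432×0.2443 = 0.5942 mol/dm³.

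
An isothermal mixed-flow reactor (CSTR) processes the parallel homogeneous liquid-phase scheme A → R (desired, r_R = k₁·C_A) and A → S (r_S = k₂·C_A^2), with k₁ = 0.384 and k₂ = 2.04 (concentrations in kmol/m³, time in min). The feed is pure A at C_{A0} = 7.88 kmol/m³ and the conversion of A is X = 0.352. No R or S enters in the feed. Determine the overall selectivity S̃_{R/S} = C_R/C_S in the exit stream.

0.0369

Exit C_A = C_{A0}(1−X) = 7.88×0.648 = 5.106 kmol/m³.
A CSTR operates uniformly at the exit composition, giving r_R = 1.961 and r_S = 53.19 (each k·C_A^n at C_A = 5.106).
Overall selectivity = C_R/C_S = r_Rτ/(r_Sτ) = r_R/r_S = 0.0369.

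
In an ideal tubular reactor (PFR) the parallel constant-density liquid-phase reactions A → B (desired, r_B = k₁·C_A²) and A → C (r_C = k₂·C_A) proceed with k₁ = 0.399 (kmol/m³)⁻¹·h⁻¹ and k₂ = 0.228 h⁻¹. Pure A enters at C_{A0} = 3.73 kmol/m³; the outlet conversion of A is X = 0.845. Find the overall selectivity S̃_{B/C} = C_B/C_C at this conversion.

3.18

C_A = C_{A0}(1−X) = 0.5782 kmol/m³.
Along a PFR/batch, dC_C/dC_A = −r_C/(r_B+r_C) = −k₂/(k₂+k₁·C_A).
Integrating from C_{A0} to C_A: C_C = (0.228/0.399)·ln[(0.228+0.399·3.73)/(0.228+0.399·0.578)] = 0.5714·ln(1.716/0.4587) = 0.7540 kmol/m³.
Then C_B = (C_{A0}−C_A) − C_C = 3.152 − 0.7540 = 2.398 kmol/m³.
S̃_{B/C} = C_B/C_C = 2.398/0.7540 = 3.18.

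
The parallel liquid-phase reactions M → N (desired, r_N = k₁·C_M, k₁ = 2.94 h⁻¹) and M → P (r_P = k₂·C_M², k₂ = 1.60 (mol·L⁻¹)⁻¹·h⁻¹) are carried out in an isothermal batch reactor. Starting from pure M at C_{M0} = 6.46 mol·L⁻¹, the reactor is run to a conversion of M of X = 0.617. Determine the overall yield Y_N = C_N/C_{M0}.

0.186

C_M = C_{M0}(1−X) = 2.474 mol·L⁻¹.
Along a PFR/batch, dC_N/dC_M = −r_N/(r_N+r_P) = −k₁/(k₁+k₂·C_M).
Integrating from C_{M0} to C_M: C_N = (2.94/1.60)·ln[(2.94+1.60·6.46)/(2.94+1.60·2.47)] = 1.837·ln(13.28/6.899) = 1.203 mol·L⁻¹.
Y_N = C_N/C_{M0} = 1.203/6.46 = 0.186.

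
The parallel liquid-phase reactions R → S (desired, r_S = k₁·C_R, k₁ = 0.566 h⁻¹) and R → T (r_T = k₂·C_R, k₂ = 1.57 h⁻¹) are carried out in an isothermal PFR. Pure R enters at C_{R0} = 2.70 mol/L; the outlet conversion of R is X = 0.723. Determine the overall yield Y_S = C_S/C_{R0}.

0.192

C_R = C_{R0}(1−X) = 0.7479 mol/L.
Both paths are first order in R, so the instantaneous fraction to S is constant: dC_S/d(−C_R) = k₁/(k₁+k₂) = 0.2650.
C_S = 0.2650·(C_{R0}−C_R) = 0.2650×1.952 = 0.517 mol/L.
Y_S = C_S/C_{R0} = 0.5173/2.70 = 0.192.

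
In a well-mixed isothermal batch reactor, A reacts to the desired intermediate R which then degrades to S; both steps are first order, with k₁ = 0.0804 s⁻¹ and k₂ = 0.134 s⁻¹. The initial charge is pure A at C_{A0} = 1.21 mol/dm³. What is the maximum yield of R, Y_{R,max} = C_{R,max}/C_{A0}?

At the optimum, C_{R,max}/C_{A0} = (k₁/k₂)^[k₂/(k₂−k₁)].
= (0.0804/0.134)^(0.134/(0.134−0.0804)) = (0.6000)^(2.500) = 0.2789.

0.279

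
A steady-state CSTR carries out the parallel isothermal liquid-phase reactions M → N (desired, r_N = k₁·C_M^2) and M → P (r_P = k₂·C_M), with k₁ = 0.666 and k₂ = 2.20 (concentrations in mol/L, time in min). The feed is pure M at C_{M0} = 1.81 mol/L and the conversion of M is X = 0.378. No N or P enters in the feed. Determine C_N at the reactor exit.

Exit C_M = C_{M0}(1−X) = 1.81×0.622 = 1.126 mol/L.
Rates in a CSTR are evaluated at the outlet concentration: r_N = 0.666×1.126^2 = 0.8441, r_P = 2.20×1.126 = 2.477.
Fraction of consumed M going to N: r_N/(r_N+r_P) = 0.2542.
C_N = 0.2542·C_{M0}·X = 0.2542×1.81×0.378 = 0.174 mol/L.

0.174 mol/L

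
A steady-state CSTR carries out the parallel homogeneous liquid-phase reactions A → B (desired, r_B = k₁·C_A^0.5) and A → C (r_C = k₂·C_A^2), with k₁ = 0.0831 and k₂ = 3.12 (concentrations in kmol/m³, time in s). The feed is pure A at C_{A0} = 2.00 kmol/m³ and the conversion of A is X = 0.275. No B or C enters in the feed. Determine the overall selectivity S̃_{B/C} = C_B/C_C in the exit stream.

0.0153

Exit C_A = C_{A0}(1−X) = 2.00×0.725 = 1.450 kmol/m³.
In a CSTR the entire volume is at exit conditions, so r_B = 0.0831×1.450^0.5 = 0.1001 and r_C = 3.12×1.450^2 = 6.560.
Overall selectivity = C_B/C_C = r_Bτ/(r_Cτ) = r_B/r_C = 0.0153.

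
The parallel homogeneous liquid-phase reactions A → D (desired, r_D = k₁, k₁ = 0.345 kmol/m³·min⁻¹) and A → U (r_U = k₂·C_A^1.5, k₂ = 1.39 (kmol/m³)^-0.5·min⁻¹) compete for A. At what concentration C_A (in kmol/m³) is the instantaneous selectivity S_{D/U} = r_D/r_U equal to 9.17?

0.0901 kmol/m³

S_{D/U} = (k₁/k₂)·C_A^-1.5 ⇒ C_A = (S·k₂/k₁)^(1/(-1.5)).
= (9.17×1.39/0.345)^(-0.6667) = (36.95)^(-0.6667) = 0.0901 kmol/m³.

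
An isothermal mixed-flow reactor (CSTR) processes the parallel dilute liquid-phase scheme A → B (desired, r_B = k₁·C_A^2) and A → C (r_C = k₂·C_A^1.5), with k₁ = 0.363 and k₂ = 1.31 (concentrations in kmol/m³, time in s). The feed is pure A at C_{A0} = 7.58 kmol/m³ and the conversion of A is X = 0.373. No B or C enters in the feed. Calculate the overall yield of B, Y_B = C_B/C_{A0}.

Exit C_A = C_{A0}(1−X) = 7.58×0.627 = 4.753 kmol/m³.
In a CSTR the entire volume is at exit conditions, so r_B = 0.363×4.753^2 = 8.199 and r_C = 1.31×4.753^1.5 = 13.57.
Fraction of consumed A going to B: r_B/(r_B+r_C) = 0.3766.
C_B = 0.3766·C_{A0}·X = 0.3766×7.58×0.373 = 1.06 kmol/m³; Y_B = C_B/C_{A0} = 0.140.

0.140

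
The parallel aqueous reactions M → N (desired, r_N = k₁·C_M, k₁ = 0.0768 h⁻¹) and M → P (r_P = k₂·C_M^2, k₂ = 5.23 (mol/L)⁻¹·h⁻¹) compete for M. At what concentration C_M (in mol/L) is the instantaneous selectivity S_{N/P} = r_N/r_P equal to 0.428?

0.0343 mol/L

S_{N/P} = (k₁/k₂)·C_M⁻¹ ⇒ C_M = (S·k₂/k₁)^(-1).
= (0.428×5.23/0.0768)^(-1) = (29.15)^(-1) = 0.0343 mol/L.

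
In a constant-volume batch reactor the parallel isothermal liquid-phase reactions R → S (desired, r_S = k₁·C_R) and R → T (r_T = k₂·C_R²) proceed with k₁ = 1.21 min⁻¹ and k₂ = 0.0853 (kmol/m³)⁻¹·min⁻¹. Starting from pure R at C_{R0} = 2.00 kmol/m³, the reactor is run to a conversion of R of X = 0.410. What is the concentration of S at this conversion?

C_R = C_{R0}(1−X) = 1.180 kmol/m³.
Along a PFR/batch, dC_S/dC_R = −r_S/(r_S+r_T) = −k₁/(k₁+k₂·C_R).
Integrating from C_{R0} to C_R: C_S = (1.21/0.0853)·ln[(1.21+0.0853·2.00)/(1.21+0.0853·1.18)] = 14.19·ln(1.381/1.311) = 0.7375 kmol/m³.

0.738 kmol/m³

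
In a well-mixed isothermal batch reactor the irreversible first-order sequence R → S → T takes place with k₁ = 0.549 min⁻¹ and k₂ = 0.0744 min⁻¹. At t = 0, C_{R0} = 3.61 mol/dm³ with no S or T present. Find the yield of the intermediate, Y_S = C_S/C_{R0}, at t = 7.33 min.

0.650

The intermediate concentration in a first-order A→B→C sequence is C_S = k₁C_{R0}(e^(−k₁t) − e^(−k₂t))/(k₂−k₁).
e^(−k₁t) = e^(−0.549×7.33) = e^(−4.024) = 0.01788; e^(−k₂t) = e^(−0.5454) = 0.5796.
C_S = 0.549×3.61/(0.0744−0.549) × (0.01788−0.5796) = (-4.176)×(-0.5618) = 2.346 mol/dm³.
Y_S = C_S/C_{R0} = 2.346/3.61 = 0.650.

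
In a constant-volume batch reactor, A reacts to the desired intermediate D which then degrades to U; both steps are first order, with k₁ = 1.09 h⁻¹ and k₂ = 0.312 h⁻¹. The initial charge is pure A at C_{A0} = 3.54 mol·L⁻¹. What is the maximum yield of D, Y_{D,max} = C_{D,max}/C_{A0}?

0.606

Evaluating C_D at t_opt = ln(k₂/k₁)/(k₂−k₁) gives C_{D,max}/C_{A0} = (k₁/k₂)^[k₂/(k₂−k₁)].
= (1.09/0.312)^(0.312/(0.312−1.09)) = (3.494)^(-0.4010) = 0.6055.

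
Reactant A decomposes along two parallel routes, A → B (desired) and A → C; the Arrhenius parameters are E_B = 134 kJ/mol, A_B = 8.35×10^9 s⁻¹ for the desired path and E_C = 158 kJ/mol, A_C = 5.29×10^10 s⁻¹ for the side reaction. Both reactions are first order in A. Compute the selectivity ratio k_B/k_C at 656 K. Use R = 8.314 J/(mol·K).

12.9

With equal orders, S_{B/C} = k_B/k_C = (A_B/A_C)·exp[(E_C−E_B)/(RT)].
(E_C−E_B)/(RT) = (158−134)×10³/(8.314×656) = 24000/5454 = 4.400.
k_B/k_C = (8.35×10^9/5.29×10^10)·exp(4.400) = 0.1578 × 81.49 = 12.9.
Since E_B < E_C, lowering the temperature improves selectivity toward B.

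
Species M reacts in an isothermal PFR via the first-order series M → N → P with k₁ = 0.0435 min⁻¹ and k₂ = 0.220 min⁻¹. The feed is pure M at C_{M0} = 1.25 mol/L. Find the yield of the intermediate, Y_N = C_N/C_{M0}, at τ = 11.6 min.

0.130

Solving the coupled first-order balances gives C_N(τ) = [k₁/(k₂−k₁)]·C_{M0}·(e^(−k₁τ) − e^(−k₂τ)).
e^(−k₁τ) = e^(−0.0435×11.6) = e^(−0.5046) = 0.6037; e^(−k₂τ) = e^(−2.552) = 0.07793.
C_N = 0.0435×1.25/(0.220−0.0435) × (0.6037−0.07793) = 0.3081×0.5258 = 0.1620 mol/L.
Y_N = C_N/C_{M0} = 0.1620/1.25 = 0.130.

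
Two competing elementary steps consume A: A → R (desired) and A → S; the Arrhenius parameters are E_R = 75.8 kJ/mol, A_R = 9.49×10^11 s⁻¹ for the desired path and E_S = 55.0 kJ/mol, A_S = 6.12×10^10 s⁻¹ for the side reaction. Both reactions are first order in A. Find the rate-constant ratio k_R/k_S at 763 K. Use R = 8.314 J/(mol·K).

k_R/k_S = (A_R/A_S)·exp[−(E_R−E_S)/(RT)] = (A_R/A_S)·exp[(E_S−E_R)/(RT)].
(E_S−E_R)/(RT) = (55.0−75.8)×10³/(8.314×763) = -20800/6344 = -3.279.
k_R/k_S = (9.49×10^11/6.12×10^10)·exp(-3.279) = 15.51 × 0.03767 = 0.584.
Since E_R > E_S, raising the temperature improves selectivity toward R.

0.584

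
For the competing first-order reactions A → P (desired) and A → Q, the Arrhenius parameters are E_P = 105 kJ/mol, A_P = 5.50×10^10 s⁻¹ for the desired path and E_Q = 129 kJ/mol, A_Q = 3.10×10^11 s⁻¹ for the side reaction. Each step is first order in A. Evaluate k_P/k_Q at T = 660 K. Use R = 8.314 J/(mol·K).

k_P/k_Q = (A_P/A_Q)·exp[−(E_P−E_Q)/(RT)] = (A_P/A_Q)·exp[(E_Q−E_P)/(RT)].
(E_Q−E_P)/(RT) = (129−105)×10³/(8.314×660) = 24000/5487 = 4.374.
k_P/k_Q = (5.50×10^10/3.10×10^11)·exp(4.374) = 0.1774 × 79.34 = 14.1.
Since E_P < E_Q, lowering the temperature improves selectivity toward P.

14.1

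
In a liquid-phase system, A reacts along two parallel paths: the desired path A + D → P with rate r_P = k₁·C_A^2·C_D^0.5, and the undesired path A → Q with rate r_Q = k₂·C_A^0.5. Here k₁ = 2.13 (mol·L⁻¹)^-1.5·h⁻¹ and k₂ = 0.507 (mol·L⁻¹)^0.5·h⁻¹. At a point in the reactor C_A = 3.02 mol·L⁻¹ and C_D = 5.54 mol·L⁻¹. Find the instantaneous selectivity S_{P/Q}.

S_{P/Q} = r_P/r_Q = (k₁·C_A^2·C_D^0.5)/(k₂·C_A^0.5) = (k₁/k₂)·C_A^1.5·C_D^0.5.
= (2.13×3.020^2×5.540^0.5) / (0.507×3.020^0.5) = 45.72/0.8811 = 51.9.

51.9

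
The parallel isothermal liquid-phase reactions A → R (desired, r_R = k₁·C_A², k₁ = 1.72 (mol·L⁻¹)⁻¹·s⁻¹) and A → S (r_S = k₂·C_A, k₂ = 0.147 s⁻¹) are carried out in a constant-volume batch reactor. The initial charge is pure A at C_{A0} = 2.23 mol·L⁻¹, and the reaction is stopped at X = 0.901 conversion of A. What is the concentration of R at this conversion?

C_A = C_{A0}(1−X) = 0.2208 mol·L⁻¹.
Along a PFR/batch, dC_S/dC_A = −r_S/(r_R+r_S) = −k₂/(k₂+k₁·C_A).
Integrating from C_{A0} to C_A: C_S = (0.147/1.72)·ln[(0.147+1.72·2.23)/(0.147+1.72·0.221)] = 0.08547·ln(3.983/0.5267) = 0.1729 mol·L⁻¹.
Then C_R = (C_{A0}−C_A) − C_S = 2.009 − 0.1729 = 1.836 mol·L⁻¹.

1.84 mol·L⁻¹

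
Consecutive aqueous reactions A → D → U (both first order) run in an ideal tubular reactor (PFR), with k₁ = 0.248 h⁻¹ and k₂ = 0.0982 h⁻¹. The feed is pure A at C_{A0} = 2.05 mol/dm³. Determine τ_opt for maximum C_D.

The intermediate peaks when r₁ = r₂, i.e. k₁e^(−k₁τ) = k₂e^(−k₂τ), giving τ_opt = ln(k₂/k₁)/(k₂−k₁).
= ln(0.0982/0.248)/(0.0982−0.248) = ln(0.3960)/-0.1498 = -0.9264/-0.1498 = 6.18 h.

6.18 h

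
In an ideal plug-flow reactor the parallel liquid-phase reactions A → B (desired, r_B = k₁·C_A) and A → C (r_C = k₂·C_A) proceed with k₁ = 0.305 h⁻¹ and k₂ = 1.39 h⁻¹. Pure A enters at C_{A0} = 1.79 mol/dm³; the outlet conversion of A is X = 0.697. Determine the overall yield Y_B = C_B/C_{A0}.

0.125

C_A = C_{A0}(1−X) = 0.5424 mol/dm³.
Both paths are first order in A, so the instantaneous fraction to B is constant: dC_B/d(−C_A) = k₁/(k₁+k₂) = 0.1799.
C_B = 0.1799·(C_{A0}−C_A) = 0.1799×1.248 = 0.224 mol/dm³.
Y_B = C_B/C_{A0} = 0.2245/1.79 = 0.125.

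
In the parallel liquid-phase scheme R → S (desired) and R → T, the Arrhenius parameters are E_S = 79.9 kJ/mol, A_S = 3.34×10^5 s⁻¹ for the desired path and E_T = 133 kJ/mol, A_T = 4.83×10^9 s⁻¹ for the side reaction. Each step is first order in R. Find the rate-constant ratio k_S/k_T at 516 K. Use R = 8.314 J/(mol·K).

16.4

k_S/k_T = (A_S/A_T)·exp[−(E_S−E_T)/(RT)] = (A_S/A_T)·exp[(E_T−E_S)/(RT)].
(E_T−E_S)/(RT) = (133−79.9)×10³/(8.314×516) = 53100/4290 = 12.38.
k_S/k_T = (3.34×10^5/4.83×10^9)·exp(12.38) = 6.915×10^-5 × 2.374×10^5 = 16.4.
Since E_S < E_T, lowering the temperature improves selectivity toward S.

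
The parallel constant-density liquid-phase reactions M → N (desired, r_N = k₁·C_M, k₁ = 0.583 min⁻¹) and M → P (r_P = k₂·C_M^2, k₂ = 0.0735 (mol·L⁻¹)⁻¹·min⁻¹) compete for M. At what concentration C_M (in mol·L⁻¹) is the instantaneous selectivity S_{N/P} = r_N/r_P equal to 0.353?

S_{N/P} = (k₁/k₂)·C_M⁻¹ ⇒ C_M = (S·k₂/k₁)^(-1).
= (0.353×0.0735/0.583)^(-1) = (0.04450)^(-1) = 22.5 mol·L⁻¹.

22.5 mol·L⁻¹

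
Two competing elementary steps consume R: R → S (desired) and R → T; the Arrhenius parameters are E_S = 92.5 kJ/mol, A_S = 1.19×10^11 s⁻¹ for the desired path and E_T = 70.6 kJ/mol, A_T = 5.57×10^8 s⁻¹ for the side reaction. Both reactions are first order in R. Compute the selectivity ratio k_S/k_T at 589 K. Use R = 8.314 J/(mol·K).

2.44

With equal orders, S_{S/T} = k_S/k_T = (A_S/A_T)·exp[(E_T−E_S)/(RT)].
(E_T−E_S)/(RT) = (70.6−92.5)×10³/(8.314×589) = -21900/4897 = -4.472.
k_S/k_T = (1.19×10^11/5.57×10^8)·exp(-4.472) = 213.6 × 0.01142 = 2.44.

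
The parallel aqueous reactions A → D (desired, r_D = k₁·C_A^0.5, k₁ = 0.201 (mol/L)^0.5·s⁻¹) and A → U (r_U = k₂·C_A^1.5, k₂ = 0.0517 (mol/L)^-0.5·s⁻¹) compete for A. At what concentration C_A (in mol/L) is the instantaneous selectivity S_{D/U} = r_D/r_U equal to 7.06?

0.551 mol/L

S_{D/U} = (k₁/k₂)·C_A⁻¹ ⇒ C_A = (S·k₂/k₁)^(-1).
= (7.06×0.0517/0.201)^(-1) = (1.816)^(-1) = 0.551 mol/L.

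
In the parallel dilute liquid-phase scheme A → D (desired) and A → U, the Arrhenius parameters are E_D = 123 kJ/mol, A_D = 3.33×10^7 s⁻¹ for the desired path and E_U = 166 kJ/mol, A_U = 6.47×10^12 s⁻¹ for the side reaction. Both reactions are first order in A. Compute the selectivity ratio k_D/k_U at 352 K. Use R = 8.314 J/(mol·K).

k_D/k_U = (A_D/A_U)·exp[−(E_D−E_U)/(RT)] = (A_D/A_U)·exp[(E_U−E_D)/(RT)].
(E_U−E_D)/(RT) = (166−123)×10³/(8.314×352) = 43000/2927 = 14.69.
k_D/k_U = (3.33×10^7/6.47×10^12)·exp(14.69) = 5.147×10^-6 × 2.405×10^6 = 12.4.

12.4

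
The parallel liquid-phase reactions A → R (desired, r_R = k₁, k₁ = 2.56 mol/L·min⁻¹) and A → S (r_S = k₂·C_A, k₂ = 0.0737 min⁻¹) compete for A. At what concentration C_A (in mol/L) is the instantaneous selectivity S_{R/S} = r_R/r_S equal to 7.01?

S_{R/S} = (k₁/k₂)·C_A⁻¹ ⇒ C_A = (S·k₂/k₁)^(-1).
= (7.01×0.0737/2.56)^(-1) = (0.2018)^(-1) = 4.96 mol/L.

4.96 mol/L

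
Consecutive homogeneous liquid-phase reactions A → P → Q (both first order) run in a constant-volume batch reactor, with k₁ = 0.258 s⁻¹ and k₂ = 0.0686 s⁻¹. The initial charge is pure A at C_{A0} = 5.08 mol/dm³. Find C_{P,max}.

At the optimum, C_{P,max}/C_{A0} = (k₁/k₂)^[k₂/(k₂−k₁)].
= (0.258/0.0686)^(0.0686/(0.0686−0.258)) = (3.761)^(-0.3622) = 0.6189.
C_{P,max} = 0.6189×5.08 = 3.14 mol/dm³.

3.14 mol/dm³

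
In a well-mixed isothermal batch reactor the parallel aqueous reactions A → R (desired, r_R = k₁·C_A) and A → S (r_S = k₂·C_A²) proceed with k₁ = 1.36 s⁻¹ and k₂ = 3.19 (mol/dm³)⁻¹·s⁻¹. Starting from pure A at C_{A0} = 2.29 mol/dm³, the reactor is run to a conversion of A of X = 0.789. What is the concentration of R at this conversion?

0.466 mol/dm³

C_A = C_{A0}(1−X) = 0.4832 mol/dm³.
Along a PFR/batch, dC_R/dC_A = −r_R/(r_R+r_S) = −k₁/(k₁+k₂·C_A).
Integrating from C_{A0} to C_A: C_R = (1.36/3.19)·ln[(1.36+3.19·2.29)/(1.36+3.19·0.483)] = 0.4263·ln(8.665/2.901) = 0.4665 mol/dm³.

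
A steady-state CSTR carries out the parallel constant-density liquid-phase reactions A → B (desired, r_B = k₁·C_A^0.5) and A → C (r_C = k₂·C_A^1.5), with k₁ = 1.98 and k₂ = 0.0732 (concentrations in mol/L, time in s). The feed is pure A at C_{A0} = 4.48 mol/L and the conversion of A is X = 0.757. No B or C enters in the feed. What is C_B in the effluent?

Exit C_A = C_{A0}(1−X) = 4.48×0.243 = 1.089 mol/L.
Rates in a CSTR are evaluated at the outlet concentration: r_B = 1.98×1.089^0.5 = 2.066, r_C = 0.0732×1.089^1.5 = 0.08315.
Fraction of consumed A going to B: r_B/(r_B+r_C) = 0.9613.
C_B = 0.9613·C_{A0}·X = 0.9613×4.48×0.757 = 3.26 mol/L.

3.26 mol/L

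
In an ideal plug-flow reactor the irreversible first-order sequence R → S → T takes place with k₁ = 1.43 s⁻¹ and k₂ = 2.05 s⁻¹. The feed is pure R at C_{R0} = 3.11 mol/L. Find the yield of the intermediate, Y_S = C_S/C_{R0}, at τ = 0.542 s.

0.303

Solving the coupled first-order balances gives C_S(τ) = [k₁/(k₂−k₁)]·C_{R0}·(e^(−k₁τ) − e^(−k₂τ)).
e^(−k₁τ) = e^(−1.43×0.542) = e^(−0.7751) = 0.4607; e^(−k₂τ) = e^(−1.111) = 0.3292.
C_S = 1.43×3.11/(2.05−1.43) × (0.4607−0.3292) = 7.173×0.1315 = 0.9431 mol/L.
Y_S = C_S/C_{R0} = 0.9431/3.11 = 0.303.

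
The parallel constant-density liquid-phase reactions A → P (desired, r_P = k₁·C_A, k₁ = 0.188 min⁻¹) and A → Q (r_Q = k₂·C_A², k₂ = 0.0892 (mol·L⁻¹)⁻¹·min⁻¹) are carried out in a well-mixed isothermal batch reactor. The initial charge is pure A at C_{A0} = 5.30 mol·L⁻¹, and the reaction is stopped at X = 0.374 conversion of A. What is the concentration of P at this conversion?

0.656 mol·L⁻¹

C_A = C_{A0}(1−X) = 3.318 mol·L⁻¹.
Along a PFR/batch, dC_P/dC_A = −r_P/(r_P+r_Q) = −k₁/(k₁+k₂·C_A).
Integrating from C_{A0} to C_A: C_P = (0.188/0.0892)·ln[(0.188+0.0892·5.30)/(0.188+0.0892·3.32)] = 2.108·ln(0.6608/0.4839) = 0.6563 mol·L⁻¹.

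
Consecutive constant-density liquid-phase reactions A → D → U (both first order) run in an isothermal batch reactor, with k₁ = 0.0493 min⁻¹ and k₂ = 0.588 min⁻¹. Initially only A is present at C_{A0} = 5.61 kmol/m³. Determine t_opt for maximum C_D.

Setting dC_D/dt = 0 gives t_opt = ln(k₂/k₁)/(k₂−k₁).
= ln(0.588/0.0493)/(0.588−0.0493) = ln(11.93)/0.5387 = 2.479/0.5387 = 4.60 min.

4.60 min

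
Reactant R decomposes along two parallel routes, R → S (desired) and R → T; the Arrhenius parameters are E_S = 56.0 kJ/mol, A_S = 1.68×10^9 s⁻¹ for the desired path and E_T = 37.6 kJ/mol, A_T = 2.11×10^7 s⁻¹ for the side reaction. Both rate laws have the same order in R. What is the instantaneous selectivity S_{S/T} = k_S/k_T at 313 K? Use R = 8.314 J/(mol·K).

0.0676

Since both paths have the same order in R, the concentration cancels and S_{S/T} = k_S/k_T = (A_S/A_T)·exp[(E_T−E_S)/(RT)].
(E_T−E_S)/(RT) = (37.6−56.0)×10³/(8.314×313) = -18400/2602 = -7.071.
k_S/k_T = (1.68×10^9/2.11×10^7)·exp(-7.071) = 79.62 × 8.496×10^-4 = 0.0676.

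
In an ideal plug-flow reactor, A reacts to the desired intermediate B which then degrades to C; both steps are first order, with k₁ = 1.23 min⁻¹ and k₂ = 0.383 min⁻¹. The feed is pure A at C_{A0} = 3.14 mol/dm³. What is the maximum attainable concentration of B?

Evaluating C_B at τ_opt = ln(k₂/k₁)/(k₂−k₁) gives C_{B,max}/C_{A0} = (k₁/k₂)^[k₂/(k₂−k₁)].
= (1.23/0.383)^(0.383/(0.383−1.23)) = (3.211)^(-0.4522) = 0.5900.
C_{B,max} = 0.5900×3.14 = 1.85 mol/dm³.

1.85 mol/dm³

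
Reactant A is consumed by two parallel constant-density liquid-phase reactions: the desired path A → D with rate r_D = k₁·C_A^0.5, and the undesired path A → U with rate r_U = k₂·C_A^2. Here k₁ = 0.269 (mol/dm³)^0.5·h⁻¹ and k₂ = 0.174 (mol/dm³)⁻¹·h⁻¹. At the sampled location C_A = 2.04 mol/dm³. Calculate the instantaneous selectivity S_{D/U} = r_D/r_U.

0.531

S_{D/U} = r_D/r_U = (k₁·C_A^0.5)/(k₂·C_A^2) = (k₁/k₂)·C_A^-1.5.
= (0.269×2.040^0.5) / (0.174×2.040^2) = 0.3842/0.7241 = 0.531.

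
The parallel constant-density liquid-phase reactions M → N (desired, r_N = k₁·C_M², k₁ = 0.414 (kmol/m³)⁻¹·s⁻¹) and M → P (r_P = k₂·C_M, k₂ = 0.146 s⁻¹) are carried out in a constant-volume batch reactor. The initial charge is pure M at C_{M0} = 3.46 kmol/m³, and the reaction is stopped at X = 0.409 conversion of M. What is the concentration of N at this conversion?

1.25 kmol/m³

C_M = C_{M0}(1−X) = 2.045 kmol/m³.
Along a PFR/batch, dC_P/dC_M = −r_P/(r_N+r_P) = −k₂/(k₂+k₁·C_M).
Integrating from C_{M0} to C_M: C_P = (0.146/0.414)·ln[(0.146+0.414·3.46)/(0.146+0.414·2.04)] = 0.3527·ln(1.578/0.9926) = 0.1636 kmol/m³.
Then C_N = (C_{M0}−C_M) − C_P = 1.415 − 0.1636 = 1.252 kmol/m³.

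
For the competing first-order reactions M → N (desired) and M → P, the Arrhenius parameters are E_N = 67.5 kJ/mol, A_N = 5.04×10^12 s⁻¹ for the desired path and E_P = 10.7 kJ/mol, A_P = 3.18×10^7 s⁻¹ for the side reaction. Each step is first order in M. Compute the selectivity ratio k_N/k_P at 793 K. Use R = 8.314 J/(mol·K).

28.7

With equal orders, S_{N/P} = k_N/k_P = (A_N/A_P)·exp[(E_P−E_N)/(RT)].
(E_P−E_N)/(RT) = (10.7−67.5)×10³/(8.314×793) = -56800/6593 = -8.615.
k_N/k_P = (5.04×10^12/3.18×10^7)·exp(-8.615) = 1.585×10^5 × 1.813×10^-4 = 28.7.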